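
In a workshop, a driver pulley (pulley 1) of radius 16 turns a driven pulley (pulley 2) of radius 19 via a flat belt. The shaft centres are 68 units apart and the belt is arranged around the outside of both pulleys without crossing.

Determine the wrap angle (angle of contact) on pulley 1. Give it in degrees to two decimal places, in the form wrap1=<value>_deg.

wrap1=174.94_deg

open belt: β = asin((r2−r1)/C) = asin(3/68) = 2.5286°
wrap1 = π − 2β = 174.9428°
wrap2 = π + 2β = 185.0572°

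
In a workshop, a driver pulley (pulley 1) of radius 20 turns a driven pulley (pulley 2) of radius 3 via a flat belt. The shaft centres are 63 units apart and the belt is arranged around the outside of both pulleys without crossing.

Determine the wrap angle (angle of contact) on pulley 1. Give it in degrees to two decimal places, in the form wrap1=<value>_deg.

open belt: β = asin((r2−r1)/C) = asin(-17/63) = -15.6548°
wrap1 = π − 2β = 211.3096°
wrap2 = π + 2β = 148.6904°

wrap1=211.31_deg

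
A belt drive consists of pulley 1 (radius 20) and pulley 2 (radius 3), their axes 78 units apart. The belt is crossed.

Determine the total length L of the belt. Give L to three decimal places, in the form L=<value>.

crossed belt: β = asin((r1+r2)/C) = asin(23/78) = 17.1498°
wrap1 = wrap2 = π + 2β = 214.2997°
tangent length = C·cosβ = 74.5319
L = (r1+r2)·wrap + 2·C·cosβ = 23·3.7402 + 2·74.5319 = 235.0892

L=235.089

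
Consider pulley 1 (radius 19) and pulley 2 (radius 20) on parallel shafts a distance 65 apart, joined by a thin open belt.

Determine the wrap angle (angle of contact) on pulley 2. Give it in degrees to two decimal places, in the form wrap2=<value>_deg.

wrap2=181.76_deg

open belt: β = asin((r2−r1)/C) = asin(1/65) = 0.8815°
wrap1 = π − 2β = 178.2370°
wrap2 = π + 2β = 181.7630°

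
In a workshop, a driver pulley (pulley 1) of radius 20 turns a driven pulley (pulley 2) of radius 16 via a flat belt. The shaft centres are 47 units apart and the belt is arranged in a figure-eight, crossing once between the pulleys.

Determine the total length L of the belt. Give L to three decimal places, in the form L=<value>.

L=236.351

crossed belt: β = asin((r1+r2)/C) = asin(36/47) = 49.9922°
wrap1 = wrap2 = π + 2β = 279.9845°
tangent length = C·cosβ = 30.2159
L = (r1+r2)·wrap + 2·C·cosβ = 36·4.8867 + 2·30.2159 = 236.3512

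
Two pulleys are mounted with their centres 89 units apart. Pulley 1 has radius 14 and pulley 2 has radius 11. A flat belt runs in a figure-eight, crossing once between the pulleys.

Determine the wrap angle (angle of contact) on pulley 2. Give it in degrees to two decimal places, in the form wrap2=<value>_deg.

crossed belt: β = asin((r1+r2)/C) = asin(25/89) = 16.3139°
wrap1 = wrap2 = π + 2β = 212.6277°

wrap2=212.63_deg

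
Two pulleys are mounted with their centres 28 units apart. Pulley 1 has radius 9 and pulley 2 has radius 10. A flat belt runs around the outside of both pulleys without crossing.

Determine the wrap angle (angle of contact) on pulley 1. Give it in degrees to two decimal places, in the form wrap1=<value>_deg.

wrap1=175.91_deg

open belt: β = asin((r2−r1)/C) = asin(1/28) = 2.0467°
wrap1 = π − 2β = 175.9066°
wrap2 = π + 2β = 184.0934°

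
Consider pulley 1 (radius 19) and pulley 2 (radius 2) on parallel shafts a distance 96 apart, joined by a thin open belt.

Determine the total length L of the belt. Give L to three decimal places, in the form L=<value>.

open belt: β = asin((r2−r1)/C) = asin(-17/96) = -10.1999°
wrap1 = π − 2β = 200.3998°
wrap2 = π + 2β = 159.6002°
tangent length = C·cosβ = 94.4828
L = r1·wrap1 + r2·wrap2 + 2·C·cosβ = 19·3.4976 + 2·2.7855 + 2·94.4828 = 260.9918

L=260.992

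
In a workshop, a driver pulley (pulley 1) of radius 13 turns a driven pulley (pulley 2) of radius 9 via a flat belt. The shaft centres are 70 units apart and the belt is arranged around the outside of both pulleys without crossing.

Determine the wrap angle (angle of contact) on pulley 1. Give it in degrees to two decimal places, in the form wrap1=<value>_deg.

wrap1=186.55_deg

open belt: β = asin((r2−r1)/C) = asin(-4/70) = -3.2758°
wrap1 = π − 2β = 186.5517°
wrap2 = π + 2β = 173.4483°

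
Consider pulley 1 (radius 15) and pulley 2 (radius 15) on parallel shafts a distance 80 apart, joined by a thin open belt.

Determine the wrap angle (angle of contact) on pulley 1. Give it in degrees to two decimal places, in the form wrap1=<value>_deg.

wrap1=180.00_deg

open belt: β = asin((r2−r1)/C) = asin(0/80) = 0.0000°
wrap1 = π − 2β = 180.0000°
wrap2 = π + 2β = 180.0000°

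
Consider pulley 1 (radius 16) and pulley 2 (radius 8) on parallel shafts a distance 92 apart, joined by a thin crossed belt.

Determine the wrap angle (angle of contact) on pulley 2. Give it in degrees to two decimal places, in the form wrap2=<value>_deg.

wrap2=210.24_deg

crossed belt: β = asin((r1+r2)/C) = asin(24/92) = 15.1217°
wrap1 = wrap2 = π + 2β = 210.2433°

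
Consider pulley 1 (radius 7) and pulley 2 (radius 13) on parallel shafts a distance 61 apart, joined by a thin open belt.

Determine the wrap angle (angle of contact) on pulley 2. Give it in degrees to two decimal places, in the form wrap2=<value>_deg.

open belt: β = asin((r2−r1)/C) = asin(6/61) = 5.6448°
wrap1 = π − 2β = 168.7104°
wrap2 = π + 2β = 191.2896°

wrap2=191.29_deg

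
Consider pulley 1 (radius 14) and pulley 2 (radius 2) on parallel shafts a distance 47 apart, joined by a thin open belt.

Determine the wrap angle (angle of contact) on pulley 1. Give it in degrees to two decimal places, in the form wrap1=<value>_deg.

wrap1=209.58_deg

open belt: β = asin((r2−r1)/C) = asin(-12/47) = -14.7925°
wrap1 = π − 2β = 209.5850°
wrap2 = π + 2β = 150.4150°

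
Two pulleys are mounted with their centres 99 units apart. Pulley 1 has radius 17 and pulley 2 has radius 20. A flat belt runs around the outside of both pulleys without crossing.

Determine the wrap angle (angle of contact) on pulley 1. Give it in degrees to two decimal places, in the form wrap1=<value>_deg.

wrap1=176.53_deg

open belt: β = asin((r2−r1)/C) = asin(3/99) = 1.7365°
wrap1 = π − 2β = 176.5270°
wrap2 = π + 2β = 183.4730°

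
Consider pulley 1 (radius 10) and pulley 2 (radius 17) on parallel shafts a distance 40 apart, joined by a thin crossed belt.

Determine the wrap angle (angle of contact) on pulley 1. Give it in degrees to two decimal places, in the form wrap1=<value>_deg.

crossed belt: β = asin((r1+r2)/C) = asin(27/40) = 42.4542°
wrap1 = wrap2 = π + 2β = 264.9083°

wrap1=264.91_deg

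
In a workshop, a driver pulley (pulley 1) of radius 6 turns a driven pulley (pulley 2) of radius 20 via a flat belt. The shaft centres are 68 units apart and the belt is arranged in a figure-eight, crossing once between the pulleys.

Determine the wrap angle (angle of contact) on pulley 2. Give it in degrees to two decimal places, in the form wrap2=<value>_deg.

crossed belt: β = asin((r1+r2)/C) = asin(26/68) = 22.4795°
wrap1 = wrap2 = π + 2β = 224.9590°

wrap2=224.96_deg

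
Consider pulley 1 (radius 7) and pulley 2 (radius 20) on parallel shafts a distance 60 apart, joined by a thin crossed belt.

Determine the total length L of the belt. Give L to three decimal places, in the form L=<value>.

L=217.192

crossed belt: β = asin((r1+r2)/C) = asin(27/60) = 26.7437°
wrap1 = wrap2 = π + 2β = 233.4874°
tangent length = C·cosβ = 53.5817
L = (r1+r2)·wrap + 2·C·cosβ = 27·4.0751 + 2·53.5817 = 217.1918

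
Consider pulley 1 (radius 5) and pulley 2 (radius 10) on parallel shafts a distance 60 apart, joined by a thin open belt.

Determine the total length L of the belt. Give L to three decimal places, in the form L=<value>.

open belt: β = asin((r2−r1)/C) = asin(5/60) = 4.7802°
wrap1 = π − 2β = 170.4396°
wrap2 = π + 2β = 189.5604°
tangent length = C·cosβ = 59.7913
L = r1·wrap1 + r2·wrap2 + 2·C·cosβ = 5·2.9747 + 10·3.3085 + 2·59.7913 = 167.5408

L=167.541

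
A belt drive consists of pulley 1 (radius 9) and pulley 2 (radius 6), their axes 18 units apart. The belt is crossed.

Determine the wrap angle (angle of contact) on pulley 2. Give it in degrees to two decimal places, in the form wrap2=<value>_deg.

wrap2=292.89_deg

crossed belt: β = asin((r1+r2)/C) = asin(15/18) = 56.4427°
wrap1 = wrap2 = π + 2β = 292.8854°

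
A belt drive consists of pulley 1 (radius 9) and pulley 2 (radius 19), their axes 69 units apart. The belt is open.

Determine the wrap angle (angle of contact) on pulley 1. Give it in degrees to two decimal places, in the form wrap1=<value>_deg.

wrap1=163.33_deg

open belt: β = asin((r2−r1)/C) = asin(10/69) = 8.3331°
wrap1 = π − 2β = 163.3338°
wrap2 = π + 2β = 196.6662°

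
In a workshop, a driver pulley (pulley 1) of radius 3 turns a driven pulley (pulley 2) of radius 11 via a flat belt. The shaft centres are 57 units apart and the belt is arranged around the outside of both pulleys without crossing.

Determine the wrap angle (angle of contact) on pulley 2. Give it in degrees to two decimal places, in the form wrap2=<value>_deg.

open belt: β = asin((r2−r1)/C) = asin(8/57) = 8.0682°
wrap1 = π − 2β = 163.8637°
wrap2 = π + 2β = 196.1363°

wrap2=196.14_deg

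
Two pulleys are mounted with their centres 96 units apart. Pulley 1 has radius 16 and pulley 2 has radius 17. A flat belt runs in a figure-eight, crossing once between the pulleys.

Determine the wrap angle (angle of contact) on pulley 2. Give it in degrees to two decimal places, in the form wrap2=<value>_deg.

crossed belt: β = asin((r1+r2)/C) = asin(33/96) = 20.1055°
wrap1 = wrap2 = π + 2β = 220.2110°

wrap2=220.21_deg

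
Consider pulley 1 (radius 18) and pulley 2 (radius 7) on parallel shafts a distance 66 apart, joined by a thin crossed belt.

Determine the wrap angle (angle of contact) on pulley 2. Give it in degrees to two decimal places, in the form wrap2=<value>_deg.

wrap2=224.52_deg

crossed belt: β = asin((r1+r2)/C) = asin(25/66) = 22.2586°
wrap1 = wrap2 = π + 2β = 224.5172°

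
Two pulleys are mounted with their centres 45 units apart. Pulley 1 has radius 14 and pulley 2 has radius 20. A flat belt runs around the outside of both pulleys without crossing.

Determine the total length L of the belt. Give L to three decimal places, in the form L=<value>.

L=197.615

open belt: β = asin((r2−r1)/C) = asin(6/45) = 7.6623°
wrap1 = π − 2β = 164.6755°
wrap2 = π + 2β = 195.3245°
tangent length = C·cosβ = 44.5982
L = r1·wrap1 + r2·wrap2 + 2·C·cosβ = 14·2.8741 + 20·3.4091 + 2·44.5982 = 197.6153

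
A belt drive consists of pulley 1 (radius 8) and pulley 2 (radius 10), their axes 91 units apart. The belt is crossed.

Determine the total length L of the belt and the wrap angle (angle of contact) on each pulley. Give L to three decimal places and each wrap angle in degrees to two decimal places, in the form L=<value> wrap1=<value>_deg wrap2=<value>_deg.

L=242.121 wrap1=202.82_deg wrap2=202.82_deg

crossed belt: β = asin((r1+r2)/C) = asin(18/91) = 11.4085°
wrap1 = wrap2 = π + 2β = 202.8169°
tangent length = C·cosβ = 89.2020
L = (r1+r2)·wrap + 2·C·cosβ = 18·3.5398 + 2·89.2020 = 242.1209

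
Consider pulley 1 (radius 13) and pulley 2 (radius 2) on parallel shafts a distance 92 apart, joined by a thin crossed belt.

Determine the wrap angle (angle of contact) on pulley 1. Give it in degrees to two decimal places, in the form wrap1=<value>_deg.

crossed belt: β = asin((r1+r2)/C) = asin(15/92) = 9.3836°
wrap1 = wrap2 = π + 2β = 198.7672°

wrap1=198.77_deg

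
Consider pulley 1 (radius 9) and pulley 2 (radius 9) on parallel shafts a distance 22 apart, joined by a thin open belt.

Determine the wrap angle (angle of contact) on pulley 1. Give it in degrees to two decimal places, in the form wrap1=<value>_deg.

open belt: β = asin((r2−r1)/C) = asin(0/22) = 0.0000°
wrap1 = π − 2β = 180.0000°
wrap2 = π + 2β = 180.0000°

wrap1=180.00_deg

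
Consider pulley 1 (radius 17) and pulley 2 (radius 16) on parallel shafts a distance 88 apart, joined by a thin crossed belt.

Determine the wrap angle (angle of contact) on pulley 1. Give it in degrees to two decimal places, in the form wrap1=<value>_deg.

wrap1=224.05_deg

crossed belt: β = asin((r1+r2)/C) = asin(33/88) = 22.0243°
wrap1 = wrap2 = π + 2β = 224.0486°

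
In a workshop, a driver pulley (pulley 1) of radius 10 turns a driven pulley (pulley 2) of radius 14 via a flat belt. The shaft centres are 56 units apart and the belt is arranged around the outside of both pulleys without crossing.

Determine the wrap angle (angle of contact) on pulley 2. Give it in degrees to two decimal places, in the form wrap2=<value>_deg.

open belt: β = asin((r2−r1)/C) = asin(4/56) = 4.0960°
wrap1 = π − 2β = 171.8079°
wrap2 = π + 2β = 188.1921°

wrap2=188.19_deg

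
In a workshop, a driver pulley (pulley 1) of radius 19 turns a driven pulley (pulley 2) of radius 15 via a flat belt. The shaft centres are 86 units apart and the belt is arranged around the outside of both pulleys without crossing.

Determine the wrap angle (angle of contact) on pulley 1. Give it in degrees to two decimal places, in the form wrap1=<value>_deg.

open belt: β = asin((r2−r1)/C) = asin(-4/86) = -2.6659°
wrap1 = π − 2β = 185.3318°
wrap2 = π + 2β = 174.6682°

wrap1=185.33_deg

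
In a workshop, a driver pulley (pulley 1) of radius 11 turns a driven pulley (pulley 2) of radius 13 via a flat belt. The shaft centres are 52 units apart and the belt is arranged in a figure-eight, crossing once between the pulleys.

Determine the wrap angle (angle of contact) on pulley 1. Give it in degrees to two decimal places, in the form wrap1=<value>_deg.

crossed belt: β = asin((r1+r2)/C) = asin(24/52) = 27.4864°
wrap1 = wrap2 = π + 2β = 234.9729°

wrap1=234.97_deg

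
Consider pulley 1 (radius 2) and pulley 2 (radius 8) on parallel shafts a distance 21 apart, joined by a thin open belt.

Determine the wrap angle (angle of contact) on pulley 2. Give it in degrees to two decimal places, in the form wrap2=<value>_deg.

open belt: β = asin((r2−r1)/C) = asin(6/21) = 16.6015°
wrap1 = π − 2β = 146.7969°
wrap2 = π + 2β = 213.2031°

wrap2=213.20_deg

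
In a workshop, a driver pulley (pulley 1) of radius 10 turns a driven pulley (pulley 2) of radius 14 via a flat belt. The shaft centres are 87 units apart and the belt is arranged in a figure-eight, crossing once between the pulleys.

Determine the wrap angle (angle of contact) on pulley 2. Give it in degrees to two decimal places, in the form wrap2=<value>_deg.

crossed belt: β = asin((r1+r2)/C) = asin(24/87) = 16.0134°
wrap1 = wrap2 = π + 2β = 212.0268°

wrap2=212.03_deg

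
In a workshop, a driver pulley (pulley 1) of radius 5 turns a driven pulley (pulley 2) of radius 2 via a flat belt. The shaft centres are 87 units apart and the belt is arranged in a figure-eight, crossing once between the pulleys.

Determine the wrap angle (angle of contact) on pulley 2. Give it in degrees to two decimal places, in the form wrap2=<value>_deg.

wrap2=189.23_deg

crossed belt: β = asin((r1+r2)/C) = asin(7/87) = 4.6150°
wrap1 = wrap2 = π + 2β = 189.2300°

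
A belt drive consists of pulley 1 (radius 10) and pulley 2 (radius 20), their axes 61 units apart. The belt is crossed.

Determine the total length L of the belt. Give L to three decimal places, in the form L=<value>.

L=231.324

crossed belt: β = asin((r1+r2)/C) = asin(30/61) = 29.4592°
wrap1 = wrap2 = π + 2β = 238.9183°
tangent length = C·cosβ = 53.1131
L = (r1+r2)·wrap + 2·C·cosβ = 30·4.1699 + 2·53.1131 = 231.3235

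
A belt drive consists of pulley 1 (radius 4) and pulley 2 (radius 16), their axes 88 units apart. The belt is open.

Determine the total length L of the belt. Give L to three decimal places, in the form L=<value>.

open belt: β = asin((r2−r1)/C) = asin(12/88) = 7.8375°
wrap1 = π − 2β = 164.3250°
wrap2 = π + 2β = 195.6750°
tangent length = C·cosβ = 87.1780
L = r1·wrap1 + r2·wrap2 + 2·C·cosβ = 4·2.8680 + 16·3.4152 + 2·87.1780 = 240.4708

L=240.471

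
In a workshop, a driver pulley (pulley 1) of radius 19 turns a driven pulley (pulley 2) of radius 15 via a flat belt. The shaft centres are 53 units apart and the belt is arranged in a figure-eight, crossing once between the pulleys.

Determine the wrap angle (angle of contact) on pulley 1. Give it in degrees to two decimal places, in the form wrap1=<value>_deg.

crossed belt: β = asin((r1+r2)/C) = asin(34/53) = 39.9045°
wrap1 = wrap2 = π + 2β = 259.8089°

wrap1=259.81_deg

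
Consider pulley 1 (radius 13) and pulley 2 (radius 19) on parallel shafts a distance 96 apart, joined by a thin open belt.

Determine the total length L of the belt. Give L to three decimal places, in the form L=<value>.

open belt: β = asin((r2−r1)/C) = asin(6/96) = 3.5833°
wrap1 = π − 2β = 172.8334°
wrap2 = π + 2β = 187.1666°
tangent length = C·cosβ = 95.8123
L = r1·wrap1 + r2·wrap2 + 2·C·cosβ = 13·3.0165 + 19·3.2667 + 2·95.8123 = 292.9061

L=292.906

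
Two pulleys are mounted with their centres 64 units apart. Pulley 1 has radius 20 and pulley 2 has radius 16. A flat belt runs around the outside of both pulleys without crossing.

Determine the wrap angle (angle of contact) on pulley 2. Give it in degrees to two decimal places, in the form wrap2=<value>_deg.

wrap2=172.83_deg

open belt: β = asin((r2−r1)/C) = asin(-4/64) = -3.5833°
wrap1 = π − 2β = 187.1666°
wrap2 = π + 2β = 172.8334°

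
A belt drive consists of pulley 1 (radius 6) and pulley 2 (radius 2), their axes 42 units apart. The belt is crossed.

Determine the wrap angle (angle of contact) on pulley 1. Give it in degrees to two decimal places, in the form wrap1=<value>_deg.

wrap1=201.96_deg

crossed belt: β = asin((r1+r2)/C) = asin(8/42) = 10.9806°
wrap1 = wrap2 = π + 2β = 201.9612°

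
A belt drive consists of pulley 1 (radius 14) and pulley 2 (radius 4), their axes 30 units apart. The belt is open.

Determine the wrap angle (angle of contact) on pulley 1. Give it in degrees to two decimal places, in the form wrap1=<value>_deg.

open belt: β = asin((r2−r1)/C) = asin(-10/30) = -19.4712°
wrap1 = π − 2β = 218.9424°
wrap2 = π + 2β = 141.0576°

wrap1=218.94_deg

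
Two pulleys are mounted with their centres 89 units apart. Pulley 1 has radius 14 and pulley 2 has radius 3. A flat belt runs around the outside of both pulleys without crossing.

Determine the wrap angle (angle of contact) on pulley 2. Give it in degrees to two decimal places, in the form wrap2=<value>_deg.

open belt: β = asin((r2−r1)/C) = asin(-11/89) = -7.0997°
wrap1 = π − 2β = 194.1993°
wrap2 = π + 2β = 165.8007°

wrap2=165.80_deg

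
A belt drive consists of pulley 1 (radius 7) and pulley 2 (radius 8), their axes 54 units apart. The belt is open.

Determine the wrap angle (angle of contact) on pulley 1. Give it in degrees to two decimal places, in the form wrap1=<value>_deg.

wrap1=177.88_deg

open belt: β = asin((r2−r1)/C) = asin(1/54) = 1.0611°
wrap1 = π − 2β = 177.8778°
wrap2 = π + 2β = 182.1222°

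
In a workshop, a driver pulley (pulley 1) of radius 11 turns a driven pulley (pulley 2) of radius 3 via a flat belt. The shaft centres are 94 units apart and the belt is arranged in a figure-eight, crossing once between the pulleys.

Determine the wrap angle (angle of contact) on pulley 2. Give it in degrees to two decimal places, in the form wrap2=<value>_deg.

crossed belt: β = asin((r1+r2)/C) = asin(14/94) = 8.5653°
wrap1 = wrap2 = π + 2β = 197.1306°

wrap2=197.13_deg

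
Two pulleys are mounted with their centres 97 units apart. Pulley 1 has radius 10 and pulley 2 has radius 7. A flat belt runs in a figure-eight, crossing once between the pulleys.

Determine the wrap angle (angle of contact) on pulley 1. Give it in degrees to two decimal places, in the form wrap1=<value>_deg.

wrap1=200.19_deg

crossed belt: β = asin((r1+r2)/C) = asin(17/97) = 10.0937°
wrap1 = wrap2 = π + 2β = 200.1873°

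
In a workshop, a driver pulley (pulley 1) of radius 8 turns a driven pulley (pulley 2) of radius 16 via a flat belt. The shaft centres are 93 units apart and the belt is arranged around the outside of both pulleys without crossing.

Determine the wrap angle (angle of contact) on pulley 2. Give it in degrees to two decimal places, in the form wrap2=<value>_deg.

wrap2=189.87_deg

open belt: β = asin((r2−r1)/C) = asin(8/93) = 4.9348°
wrap1 = π − 2β = 170.1305°
wrap2 = π + 2β = 189.8695°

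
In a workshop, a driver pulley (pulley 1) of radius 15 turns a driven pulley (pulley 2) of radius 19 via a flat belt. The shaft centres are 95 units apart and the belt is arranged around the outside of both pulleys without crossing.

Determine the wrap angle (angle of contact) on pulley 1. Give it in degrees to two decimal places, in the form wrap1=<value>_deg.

open belt: β = asin((r2−r1)/C) = asin(4/95) = 2.4132°
wrap1 = π − 2β = 175.1737°
wrap2 = π + 2β = 184.8263°

wrap1=175.17_deg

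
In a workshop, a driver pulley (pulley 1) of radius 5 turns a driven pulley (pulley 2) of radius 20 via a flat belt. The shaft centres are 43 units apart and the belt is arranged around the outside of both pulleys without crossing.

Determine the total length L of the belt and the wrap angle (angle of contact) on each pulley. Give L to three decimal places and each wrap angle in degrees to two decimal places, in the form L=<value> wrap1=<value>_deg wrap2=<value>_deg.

L=169.827 wrap1=139.17_deg wrap2=220.83_deg

open belt: β = asin((r2−r1)/C) = asin(15/43) = 20.4162°
wrap1 = π − 2β = 139.1676°
wrap2 = π + 2β = 220.8324°
tangent length = C·cosβ = 40.2989
L = r1·wrap1 + r2·wrap2 + 2·C·cosβ = 5·2.4289 + 20·3.8543 + 2·40.2989 = 169.8275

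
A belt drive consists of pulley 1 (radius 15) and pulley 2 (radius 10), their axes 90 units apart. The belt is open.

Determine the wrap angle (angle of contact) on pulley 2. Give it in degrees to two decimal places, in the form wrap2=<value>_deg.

open belt: β = asin((r2−r1)/C) = asin(-5/90) = -3.1847°
wrap1 = π − 2β = 186.3695°
wrap2 = π + 2β = 173.6305°

wrap2=173.63_deg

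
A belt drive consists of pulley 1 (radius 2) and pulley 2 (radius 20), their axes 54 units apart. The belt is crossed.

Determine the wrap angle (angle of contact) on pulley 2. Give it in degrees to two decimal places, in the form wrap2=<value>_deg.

wrap2=228.08_deg

crossed belt: β = asin((r1+r2)/C) = asin(22/54) = 24.0421°
wrap1 = wrap2 = π + 2β = 228.0842°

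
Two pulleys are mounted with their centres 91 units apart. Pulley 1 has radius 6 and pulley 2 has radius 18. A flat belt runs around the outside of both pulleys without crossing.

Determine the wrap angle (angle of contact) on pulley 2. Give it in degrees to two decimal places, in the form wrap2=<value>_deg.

wrap2=195.16_deg

open belt: β = asin((r2−r1)/C) = asin(12/91) = 7.5776°
wrap1 = π − 2β = 164.8449°
wrap2 = π + 2β = 195.1551°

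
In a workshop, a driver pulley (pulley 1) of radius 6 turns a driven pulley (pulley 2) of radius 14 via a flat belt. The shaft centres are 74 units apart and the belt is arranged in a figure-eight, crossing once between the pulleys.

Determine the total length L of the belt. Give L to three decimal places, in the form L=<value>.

crossed belt: β = asin((r1+r2)/C) = asin(20/74) = 15.6804°
wrap1 = wrap2 = π + 2β = 211.3607°
tangent length = C·cosβ = 71.2461
L = (r1+r2)·wrap + 2·C·cosβ = 20·3.6889 + 2·71.2461 = 216.2709

L=216.271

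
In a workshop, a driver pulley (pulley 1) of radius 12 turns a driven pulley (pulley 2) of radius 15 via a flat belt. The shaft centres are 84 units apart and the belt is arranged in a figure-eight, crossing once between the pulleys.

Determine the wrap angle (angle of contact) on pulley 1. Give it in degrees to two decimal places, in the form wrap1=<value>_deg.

crossed belt: β = asin((r1+r2)/C) = asin(27/84) = 18.7493°
wrap1 = wrap2 = π + 2β = 217.4987°

wrap1=217.50_deg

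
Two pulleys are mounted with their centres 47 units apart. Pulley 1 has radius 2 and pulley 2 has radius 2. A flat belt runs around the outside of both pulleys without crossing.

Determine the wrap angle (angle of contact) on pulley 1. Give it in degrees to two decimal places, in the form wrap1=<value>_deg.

wrap1=180.00_deg

open belt: β = asin((r2−r1)/C) = asin(0/47) = 0.0000°
wrap1 = π − 2β = 180.0000°
wrap2 = π + 2β = 180.0000°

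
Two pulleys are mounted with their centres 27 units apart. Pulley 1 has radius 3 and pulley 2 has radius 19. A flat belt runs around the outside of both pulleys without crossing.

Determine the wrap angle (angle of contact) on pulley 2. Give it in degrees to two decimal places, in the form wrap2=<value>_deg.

open belt: β = asin((r2−r1)/C) = asin(16/27) = 36.3412°
wrap1 = π − 2β = 107.3176°
wrap2 = π + 2β = 252.6824°

wrap2=252.68_deg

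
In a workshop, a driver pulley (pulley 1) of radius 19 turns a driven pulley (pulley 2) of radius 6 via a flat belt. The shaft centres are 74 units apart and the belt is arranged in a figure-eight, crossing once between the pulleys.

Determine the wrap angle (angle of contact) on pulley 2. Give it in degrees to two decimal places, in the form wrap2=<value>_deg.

wrap2=219.49_deg

crossed belt: β = asin((r1+r2)/C) = asin(25/74) = 19.7452°
wrap1 = wrap2 = π + 2β = 219.4904°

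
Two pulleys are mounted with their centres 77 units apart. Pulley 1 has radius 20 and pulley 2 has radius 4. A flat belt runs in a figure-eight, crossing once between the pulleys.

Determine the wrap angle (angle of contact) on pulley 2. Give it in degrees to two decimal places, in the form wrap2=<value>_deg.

crossed belt: β = asin((r1+r2)/C) = asin(24/77) = 18.1610°
wrap1 = wrap2 = π + 2β = 216.3220°

wrap2=216.32_deg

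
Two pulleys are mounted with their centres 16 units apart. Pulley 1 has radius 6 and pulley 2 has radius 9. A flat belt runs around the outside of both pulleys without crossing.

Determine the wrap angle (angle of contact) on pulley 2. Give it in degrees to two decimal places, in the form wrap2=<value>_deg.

wrap2=201.61_deg

open belt: β = asin((r2−r1)/C) = asin(3/16) = 10.8069°
wrap1 = π − 2β = 158.3862°
wrap2 = π + 2β = 201.6138°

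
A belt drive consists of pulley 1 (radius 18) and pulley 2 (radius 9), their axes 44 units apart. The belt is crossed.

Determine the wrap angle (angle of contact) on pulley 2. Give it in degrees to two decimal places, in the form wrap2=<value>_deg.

wrap2=255.71_deg

crossed belt: β = asin((r1+r2)/C) = asin(27/44) = 37.8529°
wrap1 = wrap2 = π + 2β = 255.7058°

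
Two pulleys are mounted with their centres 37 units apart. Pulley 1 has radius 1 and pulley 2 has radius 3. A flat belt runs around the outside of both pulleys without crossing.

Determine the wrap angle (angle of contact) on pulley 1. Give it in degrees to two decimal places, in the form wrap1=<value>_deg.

open belt: β = asin((r2−r1)/C) = asin(2/37) = 3.0986°
wrap1 = π − 2β = 173.8028°
wrap2 = π + 2β = 186.1972°

wrap1=173.80_deg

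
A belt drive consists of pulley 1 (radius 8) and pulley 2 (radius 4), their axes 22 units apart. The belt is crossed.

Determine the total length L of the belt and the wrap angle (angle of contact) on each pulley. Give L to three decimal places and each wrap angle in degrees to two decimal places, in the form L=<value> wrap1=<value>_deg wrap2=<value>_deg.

L=88.424 wrap1=246.11_deg wrap2=246.11_deg

crossed belt: β = asin((r1+r2)/C) = asin(12/22) = 33.0557°
wrap1 = wrap2 = π + 2β = 246.1115°
tangent length = C·cosβ = 18.4391
L = (r1+r2)·wrap + 2·C·cosβ = 12·4.2955 + 2·18.4391 = 88.4236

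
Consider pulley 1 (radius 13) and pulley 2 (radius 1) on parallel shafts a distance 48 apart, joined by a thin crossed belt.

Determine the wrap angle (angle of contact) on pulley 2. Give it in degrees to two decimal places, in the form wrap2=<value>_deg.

wrap2=213.92_deg

crossed belt: β = asin((r1+r2)/C) = asin(14/48) = 16.9578°
wrap1 = wrap2 = π + 2β = 213.9155°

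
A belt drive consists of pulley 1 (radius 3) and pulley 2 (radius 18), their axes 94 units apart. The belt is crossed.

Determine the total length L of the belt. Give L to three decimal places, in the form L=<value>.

crossed belt: β = asin((r1+r2)/C) = asin(21/94) = 12.9091°
wrap1 = wrap2 = π + 2β = 205.8181°
tangent length = C·cosβ = 91.6242
L = (r1+r2)·wrap + 2·C·cosβ = 21·3.5922 + 2·91.6242 = 258.6847

L=258.685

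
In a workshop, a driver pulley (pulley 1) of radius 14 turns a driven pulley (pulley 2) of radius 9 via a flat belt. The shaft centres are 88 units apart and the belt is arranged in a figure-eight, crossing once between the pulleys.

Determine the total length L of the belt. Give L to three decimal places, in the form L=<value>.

crossed belt: β = asin((r1+r2)/C) = asin(23/88) = 15.1510°
wrap1 = wrap2 = π + 2β = 210.3020°
tangent length = C·cosβ = 84.9412
L = (r1+r2)·wrap + 2·C·cosβ = 23·3.6705 + 2·84.9412 = 254.3029

L=254.303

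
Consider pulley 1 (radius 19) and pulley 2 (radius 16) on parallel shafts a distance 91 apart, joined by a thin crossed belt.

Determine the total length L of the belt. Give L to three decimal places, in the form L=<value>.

L=305.591

crossed belt: β = asin((r1+r2)/C) = asin(35/91) = 22.6199°
wrap1 = wrap2 = π + 2β = 225.2397°
tangent length = C·cosβ = 84.0000
L = (r1+r2)·wrap + 2·C·cosβ = 35·3.9312 + 2·84.0000 = 305.5911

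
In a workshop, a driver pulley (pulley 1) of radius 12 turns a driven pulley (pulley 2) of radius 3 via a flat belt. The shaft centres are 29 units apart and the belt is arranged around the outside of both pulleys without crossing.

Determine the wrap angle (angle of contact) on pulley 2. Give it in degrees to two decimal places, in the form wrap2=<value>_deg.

open belt: β = asin((r2−r1)/C) = asin(-9/29) = -18.0800°
wrap1 = π − 2β = 216.1600°
wrap2 = π + 2β = 143.8400°

wrap2=143.84_deg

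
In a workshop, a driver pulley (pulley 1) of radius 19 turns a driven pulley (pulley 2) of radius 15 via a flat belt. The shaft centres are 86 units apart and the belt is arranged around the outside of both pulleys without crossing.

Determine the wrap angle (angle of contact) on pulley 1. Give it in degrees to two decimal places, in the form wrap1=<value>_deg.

wrap1=185.33_deg

open belt: β = asin((r2−r1)/C) = asin(-4/86) = -2.6659°
wrap1 = π − 2β = 185.3318°
wrap2 = π + 2β = 174.6682°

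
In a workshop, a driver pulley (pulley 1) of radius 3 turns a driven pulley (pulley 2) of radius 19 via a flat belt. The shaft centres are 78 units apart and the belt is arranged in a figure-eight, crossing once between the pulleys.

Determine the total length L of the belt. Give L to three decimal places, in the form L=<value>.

L=231.362

crossed belt: β = asin((r1+r2)/C) = asin(22/78) = 16.3827°
wrap1 = wrap2 = π + 2β = 212.7653°
tangent length = C·cosβ = 74.8331
L = (r1+r2)·wrap + 2·C·cosβ = 22·3.7135 + 2·74.8331 = 231.3623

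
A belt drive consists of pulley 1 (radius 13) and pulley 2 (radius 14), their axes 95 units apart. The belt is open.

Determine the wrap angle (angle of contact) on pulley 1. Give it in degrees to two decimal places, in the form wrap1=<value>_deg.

open belt: β = asin((r2−r1)/C) = asin(1/95) = 0.6031°
wrap1 = π − 2β = 178.7938°
wrap2 = π + 2β = 181.2062°

wrap1=178.79_deg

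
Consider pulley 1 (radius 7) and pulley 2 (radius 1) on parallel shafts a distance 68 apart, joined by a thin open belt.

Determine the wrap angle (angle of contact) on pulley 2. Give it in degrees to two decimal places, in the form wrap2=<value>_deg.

open belt: β = asin((r2−r1)/C) = asin(-6/68) = -5.0621°
wrap1 = π − 2β = 190.1242°
wrap2 = π + 2β = 169.8758°

wrap2=169.88_deg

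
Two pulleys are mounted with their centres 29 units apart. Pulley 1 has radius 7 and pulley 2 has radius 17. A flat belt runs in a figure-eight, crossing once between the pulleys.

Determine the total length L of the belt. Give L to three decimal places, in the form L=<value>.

crossed belt: β = asin((r1+r2)/C) = asin(24/29) = 55.8516°
wrap1 = wrap2 = π + 2β = 291.7032°
tangent length = C·cosβ = 16.2788
L = (r1+r2)·wrap + 2·C·cosβ = 24·5.0912 + 2·16.2788 = 154.7460

L=154.746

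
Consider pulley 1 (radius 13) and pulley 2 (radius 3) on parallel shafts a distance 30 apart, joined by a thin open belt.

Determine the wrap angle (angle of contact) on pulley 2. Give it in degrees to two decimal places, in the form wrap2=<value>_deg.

open belt: β = asin((r2−r1)/C) = asin(-10/30) = -19.4712°
wrap1 = π − 2β = 218.9424°
wrap2 = π + 2β = 141.0576°

wrap2=141.06_deg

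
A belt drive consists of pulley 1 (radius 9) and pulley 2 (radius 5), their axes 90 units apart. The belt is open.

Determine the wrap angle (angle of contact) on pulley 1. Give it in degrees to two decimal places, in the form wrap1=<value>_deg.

open belt: β = asin((r2−r1)/C) = asin(-4/90) = -2.5473°
wrap1 = π − 2β = 185.0946°
wrap2 = π + 2β = 174.9054°

wrap1=185.09_deg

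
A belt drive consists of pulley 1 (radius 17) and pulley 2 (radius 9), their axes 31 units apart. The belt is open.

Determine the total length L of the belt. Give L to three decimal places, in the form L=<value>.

L=145.758

open belt: β = asin((r2−r1)/C) = asin(-8/31) = -14.9552°
wrap1 = π − 2β = 209.9105°
wrap2 = π + 2β = 150.0895°
tangent length = C·cosβ = 29.9500
L = r1·wrap1 + r2·wrap2 + 2·C·cosβ = 17·3.6636 + 9·2.6196 + 2·29.9500 = 145.7576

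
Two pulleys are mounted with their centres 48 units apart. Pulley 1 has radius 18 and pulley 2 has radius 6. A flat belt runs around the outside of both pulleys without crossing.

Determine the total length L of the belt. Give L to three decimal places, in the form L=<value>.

open belt: β = asin((r2−r1)/C) = asin(-12/48) = -14.4775°
wrap1 = π − 2β = 208.9550°
wrap2 = π + 2β = 151.0450°
tangent length = C·cosβ = 46.4758
L = r1·wrap1 + r2·wrap2 + 2·C·cosβ = 18·3.6470 + 6·2.6362 + 2·46.4758 = 174.4142

L=174.414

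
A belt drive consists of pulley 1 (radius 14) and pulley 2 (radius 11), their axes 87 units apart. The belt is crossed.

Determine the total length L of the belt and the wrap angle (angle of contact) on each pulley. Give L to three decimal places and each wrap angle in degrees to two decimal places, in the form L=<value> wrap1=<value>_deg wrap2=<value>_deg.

L=259.774 wrap1=213.40_deg wrap2=213.40_deg

crossed belt: β = asin((r1+r2)/C) = asin(25/87) = 16.6997°
wrap1 = wrap2 = π + 2β = 213.3995°
tangent length = C·cosβ = 83.3307
L = (r1+r2)·wrap + 2·C·cosβ = 25·3.7245 + 2·83.3307 = 259.7744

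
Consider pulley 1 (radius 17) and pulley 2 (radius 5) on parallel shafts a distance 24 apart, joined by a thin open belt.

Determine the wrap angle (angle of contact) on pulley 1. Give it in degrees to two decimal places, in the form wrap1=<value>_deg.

wrap1=240.00_deg

open belt: β = asin((r2−r1)/C) = asin(-12/24) = -30.0000°
wrap1 = π − 2β = 240.0000°
wrap2 = π + 2β = 120.0000°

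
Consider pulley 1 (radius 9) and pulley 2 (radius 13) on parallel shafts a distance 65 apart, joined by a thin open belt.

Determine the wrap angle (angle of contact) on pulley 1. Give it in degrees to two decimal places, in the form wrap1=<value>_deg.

wrap1=172.94_deg

open belt: β = asin((r2−r1)/C) = asin(4/65) = 3.5281°
wrap1 = π − 2β = 172.9438°
wrap2 = π + 2β = 187.0562°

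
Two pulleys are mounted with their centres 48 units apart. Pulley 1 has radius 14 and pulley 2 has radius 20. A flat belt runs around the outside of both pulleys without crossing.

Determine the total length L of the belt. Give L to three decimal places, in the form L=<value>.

L=203.565

open belt: β = asin((r2−r1)/C) = asin(6/48) = 7.1808°
wrap1 = π − 2β = 165.6385°
wrap2 = π + 2β = 194.3615°
tangent length = C·cosβ = 47.6235
L = r1·wrap1 + r2·wrap2 + 2·C·cosβ = 14·2.8909 + 20·3.3922 + 2·47.6235 = 203.5651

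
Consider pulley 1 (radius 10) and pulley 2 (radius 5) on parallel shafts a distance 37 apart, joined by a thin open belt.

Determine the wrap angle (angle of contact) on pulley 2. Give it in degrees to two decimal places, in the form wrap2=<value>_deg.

wrap2=164.47_deg

open belt: β = asin((r2−r1)/C) = asin(-5/37) = -7.7664°
wrap1 = π − 2β = 195.5329°
wrap2 = π + 2β = 164.4671°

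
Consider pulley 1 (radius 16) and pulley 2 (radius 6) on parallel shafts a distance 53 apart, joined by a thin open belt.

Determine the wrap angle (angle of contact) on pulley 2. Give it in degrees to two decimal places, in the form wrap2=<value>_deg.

wrap2=158.25_deg

open belt: β = asin((r2−r1)/C) = asin(-10/53) = -10.8757°
wrap1 = π − 2β = 201.7514°
wrap2 = π + 2β = 158.2486°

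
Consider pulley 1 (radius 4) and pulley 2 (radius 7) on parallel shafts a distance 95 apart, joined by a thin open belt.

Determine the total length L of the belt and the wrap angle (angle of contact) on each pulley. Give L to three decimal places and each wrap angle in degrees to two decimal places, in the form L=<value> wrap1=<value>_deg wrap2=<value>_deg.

L=224.652 wrap1=176.38_deg wrap2=183.62_deg

open belt: β = asin((r2−r1)/C) = asin(3/95) = 1.8096°
wrap1 = π − 2β = 176.3807°
wrap2 = π + 2β = 183.6193°
tangent length = C·cosβ = 94.9526
L = r1·wrap1 + r2·wrap2 + 2·C·cosβ = 4·3.0784 + 7·3.2048 + 2·94.9526 = 224.6523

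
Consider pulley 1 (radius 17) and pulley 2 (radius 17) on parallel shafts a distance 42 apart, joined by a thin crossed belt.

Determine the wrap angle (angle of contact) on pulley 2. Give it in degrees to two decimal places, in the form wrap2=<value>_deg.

wrap2=288.10_deg

crossed belt: β = asin((r1+r2)/C) = asin(34/42) = 54.0494°
wrap1 = wrap2 = π + 2β = 288.0989°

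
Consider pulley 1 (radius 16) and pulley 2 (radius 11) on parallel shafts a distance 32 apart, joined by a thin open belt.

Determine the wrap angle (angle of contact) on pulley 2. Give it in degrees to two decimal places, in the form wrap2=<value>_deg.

open belt: β = asin((r2−r1)/C) = asin(-5/32) = -8.9893°
wrap1 = π − 2β = 197.9786°
wrap2 = π + 2β = 162.0214°

wrap2=162.02_deg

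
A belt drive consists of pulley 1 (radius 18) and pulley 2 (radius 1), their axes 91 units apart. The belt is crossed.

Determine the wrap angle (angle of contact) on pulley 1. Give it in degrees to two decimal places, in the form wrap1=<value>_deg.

crossed belt: β = asin((r1+r2)/C) = asin(19/91) = 12.0515°
wrap1 = wrap2 = π + 2β = 204.1030°

wrap1=204.10_deg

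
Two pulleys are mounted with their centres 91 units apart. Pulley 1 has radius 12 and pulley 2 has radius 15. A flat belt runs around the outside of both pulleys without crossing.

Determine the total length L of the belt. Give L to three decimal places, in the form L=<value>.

L=266.922

open belt: β = asin((r2−r1)/C) = asin(3/91) = 1.8892°
wrap1 = π − 2β = 176.2216°
wrap2 = π + 2β = 183.7784°
tangent length = C·cosβ = 90.9505
L = r1·wrap1 + r2·wrap2 + 2·C·cosβ = 12·3.0756 + 15·3.2075 + 2·90.9505 = 266.9219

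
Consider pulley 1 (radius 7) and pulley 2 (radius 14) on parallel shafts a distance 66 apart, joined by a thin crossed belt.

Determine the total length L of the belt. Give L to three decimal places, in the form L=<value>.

L=204.713

crossed belt: β = asin((r1+r2)/C) = asin(21/66) = 18.5530°
wrap1 = wrap2 = π + 2β = 217.1060°
tangent length = C·cosβ = 62.5700
L = (r1+r2)·wrap + 2·C·cosβ = 21·3.7892 + 2·62.5700 = 204.7134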